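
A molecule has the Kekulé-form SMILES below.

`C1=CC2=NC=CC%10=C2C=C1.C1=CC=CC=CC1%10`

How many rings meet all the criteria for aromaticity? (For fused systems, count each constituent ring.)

2

The SMILES encodes two fused six-membered rings, each with three alternating double bonds; one ring is all carbon and the other has one ring nitrogen; a seven-membered carbon ring with three C=C double bonds and one sp³ carbon.
The fused 6/6-membered bicyclic (with one nitrogen) is a single π system with 10 sp² atoms and 10 π electrons from ring double bonds. 10 = 4(2)+2, so the system is aromatic and both rings count as aromatic (quinoline).
The 7-membered ring has one sp³ carbon, so it is not fully conjugated — not aromatic (cycloheptatriene).
2 of the 3 rings are aromatic. Total: 2.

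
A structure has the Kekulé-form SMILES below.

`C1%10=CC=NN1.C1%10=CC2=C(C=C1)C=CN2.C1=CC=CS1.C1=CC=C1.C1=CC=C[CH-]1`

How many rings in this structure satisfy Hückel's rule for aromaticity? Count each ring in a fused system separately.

The SMILES encodes a five-membered ring with two adjacent nitrogens (one bearing H, one in a double bond) and two double bonds; a six-membered carbon ring with three alternating C=C double bonds, fused to a five-membered ring containing one N–H nitrogen and two C=C double bonds; a five-membered ring of four carbons and one sulfur, with two C=C double bonds; a four-membered carbon ring with two alternating C=C double bonds; a five-membered all-carbon ring bearing a negative charge on one carbon, with two C=C double bonds.
The 5-membered ring with two adjacent nitrogens (one N–H, one =N–) is planar and fully conjugated; 2 ring double bonds (4 π electrons) plus a heteroatom lone pair (2) give 6 π electrons. That satisfies 4n+2 with n=1, so it is aromatic (pyrazole).
The fused 6/5-membered bicyclic (with one N–H) is a single π system with 9 sp² atoms and 10 π electrons from ring double bonds plus a heteroatom lone pair. 10 = 4(2)+2, so the system is aromatic and both rings count as aromatic (indole).
The 5-membered ring with one sulfur is planar and fully conjugated; 2 ring double bonds (4 π electrons) plus a heteroatom lone pair (2) give 6 π electrons. That satisfies 4n+2 with n=1, so it is aromatic (thiophene).
The 4-membered ring has only sp² ring atoms; a planar conformation would have a fully conjugated π system of 4 electrons. But 4 = 4(1), which is 4n not 4n+2, so it is not aromatic (cyclobutadiene) — cyclobutadiene is antiaromatic and distorts to a rectangle.
The 5-membered ring is fully conjugated (every ring atom contributes a p orbital); 2 ring double bonds (4 π electrons) plus the carbanion lone pair (2) give 6 π electrons. 6 = 4(1)+2, so it is aromatic (cyclopentadienyl anion).
5 of the 6 rings are aromatic. Total: 5.

5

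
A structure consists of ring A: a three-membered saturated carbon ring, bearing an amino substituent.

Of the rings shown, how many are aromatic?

Ring A has only sp³ atoms, so it is not fully conjugated — not aromatic (cyclopropane).

0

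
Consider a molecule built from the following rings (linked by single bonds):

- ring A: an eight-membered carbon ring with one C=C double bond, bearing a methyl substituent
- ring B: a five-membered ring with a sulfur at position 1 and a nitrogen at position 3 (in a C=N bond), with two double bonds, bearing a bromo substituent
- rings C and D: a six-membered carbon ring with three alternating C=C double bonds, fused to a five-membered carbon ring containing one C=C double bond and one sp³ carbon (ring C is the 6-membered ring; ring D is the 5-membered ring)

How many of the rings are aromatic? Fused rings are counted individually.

2

Ring A has six sp³ carbons, so it is not fully conjugated — not aromatic (cyclooctene).
Ring B is planar and fully conjugated; 2 ring double bonds (4 π electrons) plus a heteroatom lone pair (2) give 6 π electrons. That satisfies 4n+2 with n=1, so ring B is aromatic (thiazole).
Ring C is planar and fully conjugated; 3 ring double bonds give 6 π electrons. Since 6 = 4n+2 (n=1), ring C is aromatic (benzene ring).
Ring D has one sp³ carbon, so it is not fully conjugated — not aromatic (cyclopentene ring).
Aromatic: B, C. Total: 2.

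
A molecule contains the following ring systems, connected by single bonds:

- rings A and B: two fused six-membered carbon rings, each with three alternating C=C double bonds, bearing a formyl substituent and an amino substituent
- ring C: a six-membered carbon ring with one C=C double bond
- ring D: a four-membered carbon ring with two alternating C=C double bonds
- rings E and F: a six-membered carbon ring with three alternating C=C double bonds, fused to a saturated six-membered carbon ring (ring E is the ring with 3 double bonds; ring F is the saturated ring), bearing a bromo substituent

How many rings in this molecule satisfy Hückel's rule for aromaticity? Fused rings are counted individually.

3

Rings A and B form a fused bicyclic system with 10 sp² atoms and 10 π electrons from ring double bonds. 10 = 4(2)+2, so the system is aromatic and both rings count as aromatic (naphthalene).
Ring C has four sp³ carbons, so it is not fully conjugated — not aromatic (cyclohexene).
Ring D has only sp² ring atoms; a planar conformation would have a fully conjugated π system of 4 electrons. But 4 = 4(1), which is 4n not 4n+2, so ring D is not aromatic (cyclobutadiene) — cyclobutadiene is antiaromatic and distorts to a rectangle.
Ring E is planar and fully conjugated; 3 ring double bonds give 6 π electrons. Since 6 = 4n+2 (n=1), ring E is aromatic (benzene ring).
Ring F has four sp³ carbons, so it is not fully conjugated — not aromatic (cyclohexane ring).
Aromatic: A, B, E. Total: 3.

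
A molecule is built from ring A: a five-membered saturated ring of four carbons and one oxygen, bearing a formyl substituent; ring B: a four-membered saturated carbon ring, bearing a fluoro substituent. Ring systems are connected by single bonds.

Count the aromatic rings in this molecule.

Ring A has only sp³ atoms, so it is not fully conjugated — not aromatic (tetrahydrofuran).
Ring B has only sp³ atoms, so it is not fully conjugated — not aromatic (cyclobutane).
No ring is aromatic. Total: 0.

0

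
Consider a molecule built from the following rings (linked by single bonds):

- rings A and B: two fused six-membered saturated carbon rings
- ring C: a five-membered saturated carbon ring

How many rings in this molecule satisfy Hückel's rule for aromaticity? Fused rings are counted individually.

Ring A has only sp³ atoms, so it is not fully conjugated — not aromatic (cyclohexane ring).
Ring B has only sp³ atoms, so it is not fully conjugated — not aromatic (cyclohexane ring).
Ring C has only sp³ atoms, so it is not fully conjugated — not aromatic (cyclopentane).
No ring is aromatic. Total: 0.

0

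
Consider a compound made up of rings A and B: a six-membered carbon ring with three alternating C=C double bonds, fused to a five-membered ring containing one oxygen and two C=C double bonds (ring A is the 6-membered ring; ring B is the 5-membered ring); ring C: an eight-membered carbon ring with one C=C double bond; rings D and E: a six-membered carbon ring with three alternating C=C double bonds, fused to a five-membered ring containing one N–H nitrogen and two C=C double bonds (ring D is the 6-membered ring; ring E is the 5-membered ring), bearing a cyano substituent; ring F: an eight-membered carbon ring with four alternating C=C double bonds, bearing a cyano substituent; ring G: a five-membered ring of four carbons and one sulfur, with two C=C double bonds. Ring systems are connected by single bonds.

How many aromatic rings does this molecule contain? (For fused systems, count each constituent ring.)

5

Rings A and B form a fused bicyclic system (with one oxygen) with 9 sp² atoms and 10 π electrons from ring double bonds plus a heteroatom lone pair. 10 = 4(2)+2, so the system is aromatic and both rings count as aromatic (benzofuran).
Ring C has six sp³ carbons, so it is not fully conjugated — not aromatic (cyclooctene).
Rings D and E form a fused bicyclic system (with one N–H) with 9 sp² atoms and 10 π electrons from ring double bonds plus a heteroatom lone pair. 10 = 4(2)+2, so the system is aromatic and both rings count as aromatic (indole).
Ring F has only sp² ring atoms; a planar conformation would have a fully conjugated π system of 8 electrons. But 8 = 4(2), which is 4n not 4n+2, so ring F is not aromatic (cyclooctatetraene) — cyclooctatetraene distorts into a non-planar tub to avoid antiaromaticity.
Ring G is fully conjugated (every ring atom contributes a p orbital); 2 ring double bonds (4 π electrons) plus a heteroatom lone pair (2) give 6 π electrons. Since 6 = 4n+2 (n=1), ring G is aromatic (thiophene).
Aromatic: A, B, D, E, G. Total: 5.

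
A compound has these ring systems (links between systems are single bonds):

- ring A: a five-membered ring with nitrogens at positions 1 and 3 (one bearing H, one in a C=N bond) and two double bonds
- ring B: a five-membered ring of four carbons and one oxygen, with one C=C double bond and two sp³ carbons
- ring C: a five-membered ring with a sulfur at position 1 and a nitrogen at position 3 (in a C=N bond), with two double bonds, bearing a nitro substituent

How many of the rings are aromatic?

2

Ring A has a continuous p-orbital overlap around the ring; 2 ring double bonds (4 π electrons) plus a heteroatom lone pair (2) give 6 π electrons. Since 6 = 4n+2 (n=1), ring A is aromatic (imidazole).
Ring B has two sp³ carbons, so it is not fully conjugated — not aromatic (2,3-dihydrofuran).
Ring C is fully conjugated (every ring atom contributes a p orbital); 2 ring double bonds (4 π electrons) plus a heteroatom lone pair (2) give 6 π electrons. 6 = 4(1)+2, so ring C is aromatic (thiazole).
Aromatic: A, C. Total: 2.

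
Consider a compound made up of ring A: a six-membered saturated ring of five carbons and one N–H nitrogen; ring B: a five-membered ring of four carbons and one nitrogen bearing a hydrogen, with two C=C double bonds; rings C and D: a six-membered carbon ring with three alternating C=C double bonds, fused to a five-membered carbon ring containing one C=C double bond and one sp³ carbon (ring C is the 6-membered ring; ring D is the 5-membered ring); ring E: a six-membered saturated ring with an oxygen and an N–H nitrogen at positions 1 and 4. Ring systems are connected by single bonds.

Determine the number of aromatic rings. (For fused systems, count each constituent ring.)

2

Ring A has only sp³ atoms, so it is not fully conjugated — not aromatic (piperidine).
Ring B is planar and fully conjugated; 2 ring double bonds (4 π electrons) plus a heteroatom lone pair (2) give 6 π electrons. 6 = 4(1)+2, so ring B is aromatic (pyrrole).
Ring C is fully conjugated (every ring atom contributes a p orbital); 3 ring double bonds give 6 π electrons. 6 = 4(1)+2, so ring C is aromatic (benzene ring).
Ring D has one sp³ carbon, so it is not fully conjugated — not aromatic (cyclopentene ring).
Ring E has only sp³ atoms, so it is not fully conjugated — not aromatic (morpholine).
Aromatic: B, C. Total: 2.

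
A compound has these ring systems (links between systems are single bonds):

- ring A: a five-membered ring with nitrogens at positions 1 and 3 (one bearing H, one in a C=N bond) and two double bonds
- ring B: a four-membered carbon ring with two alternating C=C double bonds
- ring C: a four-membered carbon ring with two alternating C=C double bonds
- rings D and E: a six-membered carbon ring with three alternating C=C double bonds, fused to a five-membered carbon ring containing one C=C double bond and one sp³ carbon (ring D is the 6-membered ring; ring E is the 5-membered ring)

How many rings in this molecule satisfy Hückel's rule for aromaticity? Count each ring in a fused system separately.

2

Ring A has a continuous p-orbital overlap around the ring; 2 ring double bonds (4 π electrons) plus a heteroatom lone pair (2) give 6 π electrons. 6 = 4(1)+2, so ring A is aromatic (imidazole).
Ring B has only sp² ring atoms; a planar conformation would have a fully conjugated π system of 4 electrons. But 4 = 4(1), which is 4n not 4n+2, so ring B is not aromatic (cyclobutadiene) — cyclobutadiene is antiaromatic and distorts to a rectangle.
Ring C has only sp² ring atoms; a planar conformation would have a fully conjugated π system of 4 electrons. But 4 = 4(1), which is 4n not 4n+2, so ring C is not aromatic (cyclobutadiene) — cyclobutadiene is antiaromatic and distorts to a rectangle.
Ring D is fully conjugated (every ring atom contributes a p orbital); 3 ring double bonds give 6 π electrons. Since 6 = 4n+2 (n=1), ring D is aromatic (benzene ring).
Ring E has one sp³ carbon, so it is not fully conjugated — not aromatic (cyclopentene ring).
Aromatic: A, D. Total: 2.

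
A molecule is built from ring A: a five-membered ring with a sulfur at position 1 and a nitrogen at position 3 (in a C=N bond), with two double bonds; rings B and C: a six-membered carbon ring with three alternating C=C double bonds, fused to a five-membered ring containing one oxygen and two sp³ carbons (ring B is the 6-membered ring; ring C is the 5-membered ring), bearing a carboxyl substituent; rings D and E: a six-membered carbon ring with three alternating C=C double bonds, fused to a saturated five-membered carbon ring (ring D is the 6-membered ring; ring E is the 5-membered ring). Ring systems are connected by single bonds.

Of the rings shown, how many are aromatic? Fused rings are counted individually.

Ring A is fully conjugated (every ring atom contributes a p orbital); 2 ring double bonds (4 π electrons) plus a heteroatom lone pair (2) give 6 π electrons. Since 6 = 4n+2 (n=1), ring A is aromatic (thiazole).
Ring B is planar and fully conjugated; 3 ring double bonds give 6 π electrons. Since 6 = 4n+2 (n=1), ring B is aromatic (benzene ring).
Ring C has two sp³ carbons, so it is not fully conjugated — not aromatic (oxolane ring).
Ring D is fully conjugated (every ring atom contributes a p orbital); 3 ring double bonds give 6 π electrons. Since 6 = 4n+2 (n=1), ring D is aromatic (benzene ring).
Ring E has three sp³ carbons, so it is not fully conjugated — not aromatic (cyclopentane ring).
Aromatic: A, B, D. Total: 3.

3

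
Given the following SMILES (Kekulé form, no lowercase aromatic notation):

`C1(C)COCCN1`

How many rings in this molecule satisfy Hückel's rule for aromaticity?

The SMILES encodes a six-membered saturated ring with an oxygen and an N–H nitrogen at positions 1 and 4.
The 6-membered ring with one oxygen and one N–H (1,4) has only sp³ atoms, so it is not fully conjugated — not aromatic (morpholine).

0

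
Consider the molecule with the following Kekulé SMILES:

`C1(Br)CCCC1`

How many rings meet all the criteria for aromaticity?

0

The SMILES encodes a five-membered saturated carbon ring.
The 5-membered ring has only sp³ atoms, so it is not fully conjugated — not aromatic (cyclopentane).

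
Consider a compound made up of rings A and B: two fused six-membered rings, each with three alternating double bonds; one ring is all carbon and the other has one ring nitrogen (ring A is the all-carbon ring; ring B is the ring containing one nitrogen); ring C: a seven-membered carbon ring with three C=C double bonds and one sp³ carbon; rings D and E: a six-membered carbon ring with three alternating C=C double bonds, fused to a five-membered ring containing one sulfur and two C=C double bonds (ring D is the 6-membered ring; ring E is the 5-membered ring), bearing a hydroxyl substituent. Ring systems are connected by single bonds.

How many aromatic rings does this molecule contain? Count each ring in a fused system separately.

4

Rings A and B form a fused bicyclic system (with one nitrogen) with 10 sp² atoms and 10 π electrons from ring double bonds. 10 = 4(2)+2, so the system is aromatic and both rings count as aromatic (quinoline).
Ring C has one sp³ carbon, so it is not fully conjugated — not aromatic (cycloheptatriene).
Rings D and E form a fused bicyclic system (with one sulfur) with 9 sp² atoms and 10 π electrons from ring double bonds plus a heteroatom lone pair. 10 = 4(2)+2, so the system is aromatic and both rings count as aromatic (benzothiophene).
Aromatic: A, B, D, E. Total: 4.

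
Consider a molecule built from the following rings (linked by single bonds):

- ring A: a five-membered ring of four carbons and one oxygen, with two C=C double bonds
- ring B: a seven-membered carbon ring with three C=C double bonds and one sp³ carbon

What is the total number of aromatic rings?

Ring A is fully conjugated (every ring atom contributes a p orbital); 2 ring double bonds (4 π electrons) plus a heteroatom lone pair (2) give 6 π electrons. Since 6 = 4n+2 (n=1), ring A is aromatic (furan).
Ring B has one sp³ carbon, so it is not fully conjugated — not aromatic (cycloheptatriene).
Aromatic: A. Total: 1.

1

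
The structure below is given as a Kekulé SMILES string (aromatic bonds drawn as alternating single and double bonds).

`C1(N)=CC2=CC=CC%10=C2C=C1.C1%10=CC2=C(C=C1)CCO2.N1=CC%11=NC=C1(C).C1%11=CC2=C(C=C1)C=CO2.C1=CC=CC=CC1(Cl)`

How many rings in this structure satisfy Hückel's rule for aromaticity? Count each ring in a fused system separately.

The SMILES encodes two fused six-membered carbon rings, each with three alternating C=C double bonds; a six-membered carbon ring with three alternating C=C double bonds, fused to a five-membered ring containing one oxygen and two sp³ carbons; a six-membered ring with nitrogens at positions 1 and 4 and three alternating double bonds; a six-membered carbon ring with three alternating C=C double bonds, fused to a five-membered ring containing one oxygen and two C=C double bonds; a seven-membered carbon ring with three C=C double bonds and one sp³ carbon.
The fused 6/6-membered bicyclic is a single π system with 10 sp² atoms and 10 π electrons from ring double bonds. 10 = 4(2)+2, so the system is aromatic and both rings count as aromatic (naphthalene).
The 6-membered ring is fully conjugated (every ring atom contributes a p orbital); 3 ring double bonds give 6 π electrons. That satisfies 4n+2 with n=1, so it is aromatic (benzene ring).
The 5-membered ring with one oxygen has two sp³ carbons, so it is not fully conjugated — not aromatic (oxolane ring).
The 6-membered ring with two nitrogens (1,4) is fully conjugated (every ring atom contributes a p orbital); 3 ring double bonds give 6 π electrons. 6 = 4(1)+2, so it is aromatic (pyrazine).
The fused 6/5-membered bicyclic (with one oxygen) is a single π system with 9 sp² atoms and 10 π electrons from ring double bonds plus a heteroatom lone pair. 10 = 4(2)+2, so the system is aromatic and both rings count as aromatic (benzofuran).
The 7-membered ring has one sp³ carbon, so it is not fully conjugated — not aromatic (cycloheptatriene).
6 of the 8 rings are aromatic. Total: 6.

6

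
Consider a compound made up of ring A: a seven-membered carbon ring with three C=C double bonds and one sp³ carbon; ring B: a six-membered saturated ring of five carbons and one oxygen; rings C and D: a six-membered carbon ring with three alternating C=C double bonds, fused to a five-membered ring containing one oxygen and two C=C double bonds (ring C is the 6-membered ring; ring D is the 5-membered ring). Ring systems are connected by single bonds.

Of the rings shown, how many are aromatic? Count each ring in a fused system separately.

2

Ring A has one sp³ carbon, so it is not fully conjugated — not aromatic (cycloheptatriene).
Ring B has only sp³ atoms, so it is not fully conjugated — not aromatic (tetrahydropyran).
Rings C and D form a fused bicyclic system (with one oxygen) with 9 sp² atoms and 10 π electrons from ring double bonds plus a heteroatom lone pair. 10 = 4(2)+2, so the system is aromatic and both rings count as aromatic (benzofuran).
Aromatic: C, D. Total: 2.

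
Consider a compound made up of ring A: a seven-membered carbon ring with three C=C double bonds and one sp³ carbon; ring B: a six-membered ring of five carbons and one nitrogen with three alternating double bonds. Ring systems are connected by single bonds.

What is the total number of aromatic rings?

Ring A has one sp³ carbon, so it is not fully conjugated — not aromatic (cycloheptatriene).
Ring B is fully conjugated (every ring atom contributes a p orbital); 3 ring double bonds give 6 π electrons. Since 6 = 4n+2 (n=1), ring B is aromatic (pyridine).
Aromatic: B. Total: 1.

1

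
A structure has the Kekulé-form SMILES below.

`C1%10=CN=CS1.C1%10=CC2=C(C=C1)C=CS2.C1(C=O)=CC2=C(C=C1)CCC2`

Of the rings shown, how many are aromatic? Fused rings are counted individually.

The SMILES encodes a five-membered ring with a sulfur at position 1 and a nitrogen at position 3 (in a C=N bond), with two double bonds; a six-membered carbon ring with three alternating C=C double bonds, fused to a five-membered ring containing one sulfur and two C=C double bonds; a six-membered carbon ring with three alternating C=C double bonds, fused to a saturated five-membered carbon ring.
The 5-membered ring with one sulfur and one =N– is planar and fully conjugated; 2 ring double bonds (4 π electrons) plus a heteroatom lone pair (2) give 6 π electrons. That satisfies 4n+2 with n=1, so it is aromatic (thiazole).
The fused 6/5-membered bicyclic (with one sulfur) is a single π system with 9 sp² atoms and 10 π electrons from ring double bonds plus a heteroatom lone pair. 10 = 4(2)+2, so the system is aromatic and both rings count as aromatic (benzothiophene).
The 6-membered ring is planar and fully conjugated; 3 ring double bonds give 6 π electrons. That satisfies 4n+2 with n=1, so it is aromatic (benzene ring).
The 5-membered ring has three sp³ carbons, so it is not fully conjugated — not aromatic (cyclopentane ring).
4 of the 5 rings are aromatic. Total: 4.

4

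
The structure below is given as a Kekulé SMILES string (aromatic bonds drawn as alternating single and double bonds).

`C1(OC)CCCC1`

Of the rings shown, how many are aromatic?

The SMILES encodes a five-membered saturated carbon ring.
The 5-membered ring has only sp³ atoms, so it is not fully conjugated — not aromatic (cyclopentane).

0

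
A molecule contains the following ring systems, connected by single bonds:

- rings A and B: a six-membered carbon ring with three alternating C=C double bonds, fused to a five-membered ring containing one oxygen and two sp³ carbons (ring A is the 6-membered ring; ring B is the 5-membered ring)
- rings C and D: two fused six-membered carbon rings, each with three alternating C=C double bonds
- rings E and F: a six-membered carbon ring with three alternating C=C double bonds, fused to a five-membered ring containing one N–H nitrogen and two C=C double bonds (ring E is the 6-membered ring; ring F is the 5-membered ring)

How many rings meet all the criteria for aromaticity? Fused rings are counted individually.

5

Ring A has a continuous p-orbital overlap around the ring; 3 ring double bonds give 6 π electrons. Since 6 = 4n+2 (n=1), ring A is aromatic (benzene ring).
Ring B has two sp³ carbons, so it is not fully conjugated — not aromatic (oxolane ring).
Rings C and D form a fused bicyclic system with 10 sp² atoms and 10 π electrons from ring double bonds. 10 = 4(2)+2, so the system is aromatic and both rings count as aromatic (naphthalene).
Rings E and F form a fused bicyclic system (with one N–H) with 9 sp² atoms and 10 π electrons from ring double bonds plus a heteroatom lone pair. 10 = 4(2)+2, so the system is aromatic and both rings count as aromatic (indole).
Aromatic: A, C, D, E, F. Total: 5.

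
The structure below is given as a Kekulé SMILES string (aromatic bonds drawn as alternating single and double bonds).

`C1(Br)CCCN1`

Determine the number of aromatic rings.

0

The SMILES encodes a five-membered saturated ring of four carbons and one N–H nitrogen.
The 5-membered ring with one N–H has only sp³ atoms, so it is not fully conjugated — not aromatic (pyrrolidine).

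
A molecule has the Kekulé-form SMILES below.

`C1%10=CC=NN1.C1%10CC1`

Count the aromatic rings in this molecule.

The SMILES encodes a five-membered ring with two adjacent nitrogens (one bearing H, one in a double bond) and two double bonds; a three-membered saturated carbon ring.
The 5-membered ring with two adjacent nitrogens (one N–H, one =N–) has a continuous p-orbital overlap around the ring; 2 ring double bonds (4 π electrons) plus a heteroatom lone pair (2) give 6 π electrons. 6 = 4(1)+2, so it is aromatic (pyrazole).
The 3-membered ring has only sp³ atoms, so it is not fully conjugated — not aromatic (cyclopropane).
1 of the 2 rings is aromatic. Total: 1.

1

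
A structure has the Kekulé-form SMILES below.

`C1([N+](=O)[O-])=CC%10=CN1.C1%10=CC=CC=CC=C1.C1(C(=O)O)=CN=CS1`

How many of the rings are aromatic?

The SMILES encodes a five-membered ring of four carbons and one nitrogen bearing a hydrogen, with two C=C double bonds; an eight-membered carbon ring with four alternating C=C double bonds; a five-membered ring with a sulfur at position 1 and a nitrogen at position 3 (in a C=N bond), with two double bonds.
The 5-membered ring with one N–H has a continuous p-orbital overlap around the ring; 2 ring double bonds (4 π electrons) plus a heteroatom lone pair (2) give 6 π electrons. That satisfies 4n+2 with n=1, so it is aromatic (pyrrole).
The 8-membered ring has only sp² ring atoms; a planar conformation would have a fully conjugated π system of 8 electrons. But 8 = 4(2), which is 4n not 4n+2, so it is not aromatic (cyclooctatetraene) — cyclooctatetraene distorts into a non-planar tub to avoid antiaromaticity.
The 5-membered ring with one sulfur and one =N– has a continuous p-orbital overlap around the ring; 2 ring double bonds (4 π electrons) plus a heteroatom lone pair (2) give 6 π electrons. 6 = 4(1)+2, so it is aromatic (thiazole).
2 of the 3 rings are aromatic. Total: 2.

2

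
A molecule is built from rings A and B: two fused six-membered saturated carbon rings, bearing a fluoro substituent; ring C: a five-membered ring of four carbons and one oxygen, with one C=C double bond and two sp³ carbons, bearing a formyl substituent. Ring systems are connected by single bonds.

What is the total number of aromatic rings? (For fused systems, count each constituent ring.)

Ring A has only sp³ atoms, so it is not fully conjugated — not aromatic (cyclohexane ring).
Ring B has only sp³ atoms, so it is not fully conjugated — not aromatic (cyclohexane ring).
Ring C has two sp³ carbons, so it is not fully conjugated — not aromatic (2,3-dihydrofuran).
No ring is aromatic. Total: 0.

0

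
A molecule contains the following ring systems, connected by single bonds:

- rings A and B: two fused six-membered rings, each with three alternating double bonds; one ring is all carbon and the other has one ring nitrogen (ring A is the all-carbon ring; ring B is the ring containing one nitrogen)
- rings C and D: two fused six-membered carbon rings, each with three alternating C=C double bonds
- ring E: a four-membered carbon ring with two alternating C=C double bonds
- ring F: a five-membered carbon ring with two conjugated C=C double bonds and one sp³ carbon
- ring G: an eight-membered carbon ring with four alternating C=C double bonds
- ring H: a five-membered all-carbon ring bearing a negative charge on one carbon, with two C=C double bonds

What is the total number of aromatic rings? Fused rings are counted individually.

Rings A and B form a fused bicyclic system (with one nitrogen) with 10 sp² atoms and 10 π electrons from ring double bonds. 10 = 4(2)+2, so the system is aromatic and both rings count as aromatic (quinoline).
Rings C and D form a fused bicyclic system with 10 sp² atoms and 10 π electrons from ring double bonds. 10 = 4(2)+2, so the system is aromatic and both rings count as aromatic (naphthalene).
Ring E has only sp² ring atoms; a planar conformation would have a fully conjugated π system of 4 electrons. But 4 = 4(1), which is 4n not 4n+2, so ring E is not aromatic (cyclobutadiene) — cyclobutadiene is antiaromatic and distorts to a rectangle.
Ring F has one sp³ carbon, so it is not fully conjugated — not aromatic (cyclopentadiene).
Ring G has only sp² ring atoms; a planar conformation would have a fully conjugated π system of 8 electrons. But 8 = 4(2), which is 4n not 4n+2, so ring G is not aromatic (cyclooctatetraene) — cyclooctatetraene distorts into a non-planar tub to avoid antiaromaticity.
Ring H is fully conjugated (every ring atom contributes a p orbital); 2 ring double bonds (4 π electrons) plus the carbanion lone pair (2) give 6 π electrons. 6 = 4(1)+2, so ring H is aromatic (cyclopentadienyl anion).
Aromatic: A, B, C, D, H. Total: 5.

5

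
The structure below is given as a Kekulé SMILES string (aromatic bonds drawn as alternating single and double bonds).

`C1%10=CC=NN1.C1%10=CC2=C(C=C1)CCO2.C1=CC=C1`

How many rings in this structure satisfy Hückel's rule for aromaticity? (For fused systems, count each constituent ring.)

2

The SMILES encodes a five-membered ring with two adjacent nitrogens (one bearing H, one in a double bond) and two double bonds; a six-membered carbon ring with three alternating C=C double bonds, fused to a five-membered ring containing one oxygen and two sp³ carbons; a four-membered carbon ring with two alternating C=C double bonds.
The 5-membered ring with two adjacent nitrogens (one N–H, one =N–) is fully conjugated (every ring atom contributes a p orbital); 2 ring double bonds (4 π electrons) plus a heteroatom lone pair (2) give 6 π electrons. 6 = 4(1)+2, so it is aromatic (pyrazole).
The 6-membered ring is planar and fully conjugated; 3 ring double bonds give 6 π electrons. 6 = 4(1)+2, so it is aromatic (benzene ring).
The 5-membered ring with one oxygen has two sp³ carbons, so it is not fully conjugated — not aromatic (oxolane ring).
The 4-membered ring has only sp² ring atoms; a planar conformation would have a fully conjugated π system of 4 electrons. But 4 = 4(1), which is 4n not 4n+2, so it is not aromatic (cyclobutadiene) — cyclobutadiene is antiaromatic and distorts to a rectangle.
2 of the 4 rings are aromatic. Total: 2.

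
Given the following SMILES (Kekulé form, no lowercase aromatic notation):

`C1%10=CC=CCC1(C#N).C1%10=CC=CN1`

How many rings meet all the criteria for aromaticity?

1

The SMILES encodes a six-membered carbon ring with two conjugated C=C double bonds and two sp³ carbons; a five-membered ring of four carbons and one nitrogen bearing a hydrogen, with two C=C double bonds.
The 6-membered ring has two sp³ carbons, so it is not fully conjugated — not aromatic (1,3-cyclohexadiene).
The 5-membered ring with one N–H is planar and fully conjugated; 2 ring double bonds (4 π electrons) plus a heteroatom lone pair (2) give 6 π electrons. Since 6 = 4n+2 (n=1), it is aromatic (pyrrole).
1 of the 2 rings is aromatic. Total: 1.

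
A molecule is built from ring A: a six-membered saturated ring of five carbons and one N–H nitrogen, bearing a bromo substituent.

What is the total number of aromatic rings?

Ring A has only sp³ atoms, so it is not fully conjugated — not aromatic (piperidine).

0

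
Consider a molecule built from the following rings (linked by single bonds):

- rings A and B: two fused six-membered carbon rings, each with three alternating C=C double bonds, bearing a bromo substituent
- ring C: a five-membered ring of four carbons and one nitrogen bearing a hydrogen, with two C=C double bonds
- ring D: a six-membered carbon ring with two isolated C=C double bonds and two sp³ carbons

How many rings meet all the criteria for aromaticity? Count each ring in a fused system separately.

3

Rings A and B form a fused bicyclic system with 10 sp² atoms and 10 π electrons from ring double bonds. 10 = 4(2)+2, so the system is aromatic and both rings count as aromatic (naphthalene).
Ring C has a continuous p-orbital overlap around the ring; 2 ring double bonds (4 π electrons) plus a heteroatom lone pair (2) give 6 π electrons. That satisfies 4n+2 with n=1, so ring C is aromatic (pyrrole).
Ring D has two sp³ carbons, so it is not fully conjugated — not aromatic (1,4-cyclohexadiene).
Aromatic: A, B, C. Total: 3.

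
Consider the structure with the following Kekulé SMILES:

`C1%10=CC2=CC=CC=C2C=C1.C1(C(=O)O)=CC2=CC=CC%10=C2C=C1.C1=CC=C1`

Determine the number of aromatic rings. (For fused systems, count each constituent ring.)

The SMILES encodes two fused six-membered carbon rings, each with three alternating C=C double bonds; two fused six-membered carbon rings, each with three alternating C=C double bonds; a four-membered carbon ring with two alternating C=C double bonds.
The fused 6/6-membered bicyclic is a single π system with 10 sp² atoms and 10 π electrons from ring double bonds. 10 = 4(2)+2, so the system is aromatic and both rings count as aromatic (naphthalene).
The fused 6/6-membered bicyclic is a single π system with 10 sp² atoms and 10 π electrons from ring double bonds. 10 = 4(2)+2, so the system is aromatic and both rings count as aromatic (naphthalene).
The 4-membered ring has only sp² ring atoms; a planar conformation would have a fully conjugated π system of 4 electrons. But 4 = 4(1), which is 4n not 4n+2, so it is not aromatic (cyclobutadiene) — cyclobutadiene is antiaromatic and distorts to a rectangle.
4 of the 5 rings are aromatic. Total: 4.

4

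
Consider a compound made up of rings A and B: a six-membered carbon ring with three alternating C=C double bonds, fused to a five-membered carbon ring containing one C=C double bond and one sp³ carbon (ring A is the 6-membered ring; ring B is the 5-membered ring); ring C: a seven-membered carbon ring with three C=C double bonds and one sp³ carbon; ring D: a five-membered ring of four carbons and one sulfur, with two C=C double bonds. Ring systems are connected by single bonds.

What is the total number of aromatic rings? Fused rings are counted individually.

Ring A is fully conjugated (every ring atom contributes a p orbital); 3 ring double bonds give 6 π electrons. That satisfies 4n+2 with n=1, so ring A is aromatic (benzene ring).
Ring B has one sp³ carbon, so it is not fully conjugated — not aromatic (cyclopentene ring).
Ring C has one sp³ carbon, so it is not fully conjugated — not aromatic (cycloheptatriene).
Ring D is planar and fully conjugated; 2 ring double bonds (4 π electrons) plus a heteroatom lone pair (2) give 6 π electrons. 6 = 4(1)+2, so ring D is aromatic (thiophene).
Aromatic: A, D. Total: 2.

2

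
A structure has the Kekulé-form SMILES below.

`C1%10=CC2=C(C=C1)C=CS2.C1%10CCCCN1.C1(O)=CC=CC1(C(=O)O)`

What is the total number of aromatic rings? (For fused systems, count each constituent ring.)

The SMILES encodes a six-membered carbon ring with three alternating C=C double bonds, fused to a five-membered ring containing one sulfur and two C=C double bonds; a six-membered saturated ring of five carbons and one N–H nitrogen; a five-membered carbon ring with two conjugated C=C double bonds and one sp³ carbon.
The fused 6/5-membered bicyclic (with one sulfur) is a single π system with 9 sp² atoms and 10 π electrons from ring double bonds plus a heteroatom lone pair. 10 = 4(2)+2, so the system is aromatic and both rings count as aromatic (benzothiophene).
The 6-membered ring with one N–H has only sp³ atoms, so it is not fully conjugated — not aromatic (piperidine).
The 5-membered ring has one sp³ carbon, so it is not fully conjugated — not aromatic (cyclopentadiene).
2 of the 4 rings are aromatic. Total: 2.

2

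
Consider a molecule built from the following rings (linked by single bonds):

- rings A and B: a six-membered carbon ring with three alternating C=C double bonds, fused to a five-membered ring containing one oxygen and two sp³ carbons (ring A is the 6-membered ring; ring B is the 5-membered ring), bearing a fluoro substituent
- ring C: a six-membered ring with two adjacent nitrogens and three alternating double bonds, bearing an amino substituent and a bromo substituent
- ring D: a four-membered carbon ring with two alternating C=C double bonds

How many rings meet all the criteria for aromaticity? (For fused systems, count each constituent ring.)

2

Ring A has a continuous p-orbital overlap around the ring; 3 ring double bonds give 6 π electrons. 6 = 4(1)+2, so ring A is aromatic (benzene ring).
Ring B has two sp³ carbons, so it is not fully conjugated — not aromatic (oxolane ring).
Ring C has a continuous p-orbital overlap around the ring; 3 ring double bonds give 6 π electrons. 6 = 4(1)+2, so ring C is aromatic (pyridazine).
Ring D has only sp² ring atoms; a planar conformation would have a fully conjugated π system of 4 electrons. But 4 = 4(1), which is 4n not 4n+2, so ring D is not aromatic (cyclobutadiene) — cyclobutadiene is antiaromatic and distorts to a rectangle.
Aromatic: A, C. Total: 2.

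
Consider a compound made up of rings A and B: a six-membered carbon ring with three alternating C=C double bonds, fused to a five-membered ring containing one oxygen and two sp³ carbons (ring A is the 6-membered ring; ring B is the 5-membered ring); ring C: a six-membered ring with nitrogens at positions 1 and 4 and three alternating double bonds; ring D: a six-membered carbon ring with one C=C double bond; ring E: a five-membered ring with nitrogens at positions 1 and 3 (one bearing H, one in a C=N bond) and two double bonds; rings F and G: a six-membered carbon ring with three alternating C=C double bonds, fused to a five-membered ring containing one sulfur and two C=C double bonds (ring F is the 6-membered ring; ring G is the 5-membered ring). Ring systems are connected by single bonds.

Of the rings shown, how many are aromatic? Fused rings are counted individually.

Ring A has a continuous p-orbital overlap around the ring; 3 ring double bonds give 6 π electrons. That satisfies 4n+2 with n=1, so ring A is aromatic (benzene ring).
Ring B has two sp³ carbons, so it is not fully conjugated — not aromatic (oxolane ring).
Ring C has a continuous p-orbital overlap around the ring; 3 ring double bonds give 6 π electrons. Since 6 = 4n+2 (n=1), ring C is aromatic (pyrazine).
Ring D has four sp³ carbons, so it is not fully conjugated — not aromatic (cyclohexene).
Ring E has a continuous p-orbital overlap around the ring; 2 ring double bonds (4 π electrons) plus a heteroatom lone pair (2) give 6 π electrons. Since 6 = 4n+2 (n=1), ring E is aromatic (imidazole).
Rings F and G form a fused bicyclic system (with one sulfur) with 9 sp² atoms and 10 π electrons from ring double bonds plus a heteroatom lone pair. 10 = 4(2)+2, so the system is aromatic and both rings count as aromatic (benzothiophene).
Aromatic: A, C, E, F, G. Total: 5.

5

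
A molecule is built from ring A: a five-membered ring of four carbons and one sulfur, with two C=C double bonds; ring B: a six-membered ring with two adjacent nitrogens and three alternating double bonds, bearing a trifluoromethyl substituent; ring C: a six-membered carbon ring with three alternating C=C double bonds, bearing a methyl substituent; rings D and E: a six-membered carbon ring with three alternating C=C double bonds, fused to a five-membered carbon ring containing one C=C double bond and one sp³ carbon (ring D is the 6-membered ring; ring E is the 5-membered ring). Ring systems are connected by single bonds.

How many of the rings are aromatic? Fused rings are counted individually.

Ring A is planar and fully conjugated; 2 ring double bonds (4 π electrons) plus a heteroatom lone pair (2) give 6 π electrons. That satisfies 4n+2 with n=1, so ring A is aromatic (thiophene).
Ring B is planar and fully conjugated; 3 ring double bonds give 6 π electrons. 6 = 4(1)+2, so ring B is aromatic (pyridazine).
Ring C has a continuous p-orbital overlap around the ring; 3 ring double bonds give 6 π electrons. Since 6 = 4n+2 (n=1), ring C is aromatic (benzene).
Ring D has a continuous p-orbital overlap around the ring; 3 ring double bonds give 6 π electrons. That satisfies 4n+2 with n=1, so ring D is aromatic (benzene ring).
Ring E has one sp³ carbon, so it is not fully conjugated — not aromatic (cyclopentene ring).
Aromatic: A, B, C, D. Total: 4.

4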